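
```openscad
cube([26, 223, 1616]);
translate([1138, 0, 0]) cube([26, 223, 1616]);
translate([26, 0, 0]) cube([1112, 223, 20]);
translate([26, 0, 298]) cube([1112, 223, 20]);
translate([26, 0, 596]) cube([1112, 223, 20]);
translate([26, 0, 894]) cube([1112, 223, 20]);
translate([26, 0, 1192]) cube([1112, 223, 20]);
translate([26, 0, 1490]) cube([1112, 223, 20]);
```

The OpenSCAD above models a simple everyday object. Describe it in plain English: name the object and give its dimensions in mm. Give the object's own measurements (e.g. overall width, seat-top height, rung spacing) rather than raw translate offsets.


An open bookshelf. Two side panels, each 26 mm thick, 223 mm deep and 1616 mm tall, stand 1164 mm apart (outside-to-outside). Between them sit 6 shelves, each 20 mm thick and 223 mm deep, spanning the full gap between the sides. The bottom shelf rests on the floor (its underside at z = 0) and the clear gap between one shelf's top and the next shelf's underside is 278 mm.


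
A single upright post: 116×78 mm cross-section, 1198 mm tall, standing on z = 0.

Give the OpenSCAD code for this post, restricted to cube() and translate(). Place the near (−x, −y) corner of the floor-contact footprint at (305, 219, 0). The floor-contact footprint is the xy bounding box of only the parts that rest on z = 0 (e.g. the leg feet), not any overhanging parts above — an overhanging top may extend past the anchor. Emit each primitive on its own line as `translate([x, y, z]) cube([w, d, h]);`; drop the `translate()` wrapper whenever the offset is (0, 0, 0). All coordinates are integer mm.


translate([305, 219, 0]) cube([116, 78, 1198]);


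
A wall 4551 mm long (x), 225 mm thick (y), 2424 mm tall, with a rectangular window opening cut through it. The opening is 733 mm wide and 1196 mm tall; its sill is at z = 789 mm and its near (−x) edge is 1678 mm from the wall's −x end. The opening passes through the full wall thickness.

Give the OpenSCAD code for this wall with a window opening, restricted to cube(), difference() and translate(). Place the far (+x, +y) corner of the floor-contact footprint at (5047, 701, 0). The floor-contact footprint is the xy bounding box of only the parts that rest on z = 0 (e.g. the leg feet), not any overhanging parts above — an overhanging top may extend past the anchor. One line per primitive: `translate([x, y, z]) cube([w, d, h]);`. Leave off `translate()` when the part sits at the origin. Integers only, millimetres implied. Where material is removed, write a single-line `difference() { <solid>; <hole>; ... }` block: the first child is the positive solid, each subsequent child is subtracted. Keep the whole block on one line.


difference() { translate([496, 476, 0]) cube([4551, 225, 2424]); translate([2174, 476, 789]) cube([733, 225, 1196]); }


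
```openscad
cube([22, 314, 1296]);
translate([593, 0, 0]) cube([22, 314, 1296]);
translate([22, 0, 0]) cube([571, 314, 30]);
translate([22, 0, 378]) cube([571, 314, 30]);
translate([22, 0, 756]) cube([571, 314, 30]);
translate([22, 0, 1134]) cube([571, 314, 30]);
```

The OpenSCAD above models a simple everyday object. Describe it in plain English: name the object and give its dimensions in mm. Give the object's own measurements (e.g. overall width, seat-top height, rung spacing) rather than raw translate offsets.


An open bookshelf. Two side panels, each 22 mm thick, 314 mm deep and 1296 mm tall, stand 615 mm apart (outside-to-outside). Between them sit 4 shelves, each 30 mm thick and 314 mm deep, spanning the full gap between the sides. The bottom shelf rests on the floor (its underside at z = 0) and the clear gap between one shelf's top and the next shelf's underside is 348 mm.


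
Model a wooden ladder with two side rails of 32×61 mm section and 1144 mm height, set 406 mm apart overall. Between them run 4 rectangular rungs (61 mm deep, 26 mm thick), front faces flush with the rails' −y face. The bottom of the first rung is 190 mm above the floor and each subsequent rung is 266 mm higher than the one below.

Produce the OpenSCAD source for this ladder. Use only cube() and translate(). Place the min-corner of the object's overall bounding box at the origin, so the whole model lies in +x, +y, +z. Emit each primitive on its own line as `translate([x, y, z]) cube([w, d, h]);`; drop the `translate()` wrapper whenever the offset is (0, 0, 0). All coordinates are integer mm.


cube([32, 61, 1144]);
translate([374, 0, 0]) cube([32, 61, 1144]);
translate([32, 0, 190]) cube([342, 61, 26]);
translate([32, 0, 456]) cube([342, 61, 26]);
translate([32, 0, 722]) cube([342, 61, 26]);
translate([32, 0, 988]) cube([342, 61, 26]);


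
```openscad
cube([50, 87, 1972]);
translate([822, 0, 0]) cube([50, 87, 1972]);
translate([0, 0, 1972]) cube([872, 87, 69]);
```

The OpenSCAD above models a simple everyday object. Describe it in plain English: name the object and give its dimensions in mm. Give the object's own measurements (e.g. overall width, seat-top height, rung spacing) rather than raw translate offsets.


A door frame. The clear opening is 772 mm wide and 1972 mm high. Two 50 mm wide jambs, 87 mm deep, stand either side of the opening from the floor to the top of the opening. A 69 mm thick head sits across the top of both jambs, spanning the full outside width of the frame.


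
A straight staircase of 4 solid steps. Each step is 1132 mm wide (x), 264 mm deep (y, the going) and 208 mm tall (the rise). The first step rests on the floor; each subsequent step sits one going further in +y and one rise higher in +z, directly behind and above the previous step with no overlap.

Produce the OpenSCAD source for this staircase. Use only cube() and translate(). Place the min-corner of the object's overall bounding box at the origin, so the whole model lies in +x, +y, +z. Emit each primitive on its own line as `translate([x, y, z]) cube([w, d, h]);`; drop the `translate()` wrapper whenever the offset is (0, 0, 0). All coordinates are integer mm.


cube([1132, 264, 208]);
translate([0, 264, 208]) cube([1132, 264, 208]);
translate([0, 528, 416]) cube([1132, 264, 208]);
translate([0, 792, 624]) cube([1132, 264, 208]);


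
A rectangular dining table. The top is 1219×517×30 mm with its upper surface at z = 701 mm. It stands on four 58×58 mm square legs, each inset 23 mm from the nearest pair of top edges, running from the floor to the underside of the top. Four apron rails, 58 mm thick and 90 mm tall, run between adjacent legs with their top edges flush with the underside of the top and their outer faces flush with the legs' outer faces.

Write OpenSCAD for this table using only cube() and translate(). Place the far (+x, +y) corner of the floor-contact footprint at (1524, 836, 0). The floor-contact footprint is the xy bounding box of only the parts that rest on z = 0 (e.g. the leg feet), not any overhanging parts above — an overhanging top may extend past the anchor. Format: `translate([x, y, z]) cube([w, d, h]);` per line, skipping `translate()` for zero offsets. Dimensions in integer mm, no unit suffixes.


translate([328, 342, 671]) cube([1219, 517, 30]);
translate([351, 365, 0]) cube([58, 58, 671]);
translate([1466, 365, 0]) cube([58, 58, 671]);
translate([351, 778, 0]) cube([58, 58, 671]);
translate([1466, 778, 0]) cube([58, 58, 671]);
translate([409, 365, 581]) cube([1057, 58, 90]);
translate([409, 778, 581]) cube([1057, 58, 90]);
translate([351, 423, 581]) cube([58, 355, 90]);
translate([1466, 423, 581]) cube([58, 355, 90]);


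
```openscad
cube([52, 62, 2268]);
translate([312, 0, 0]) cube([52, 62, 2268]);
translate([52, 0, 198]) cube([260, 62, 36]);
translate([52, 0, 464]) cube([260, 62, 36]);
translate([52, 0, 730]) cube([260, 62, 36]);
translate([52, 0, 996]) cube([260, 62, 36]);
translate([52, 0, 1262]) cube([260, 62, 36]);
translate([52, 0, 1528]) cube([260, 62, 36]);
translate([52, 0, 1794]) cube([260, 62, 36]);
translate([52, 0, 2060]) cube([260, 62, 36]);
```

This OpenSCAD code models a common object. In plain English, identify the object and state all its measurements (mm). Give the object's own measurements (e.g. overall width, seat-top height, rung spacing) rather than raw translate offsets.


A straight ladder. Two 52×62 mm vertical rails, 2268 mm tall, stand 364 mm apart (outside-to-outside) with their front faces coplanar on the −y side. 8 rungs, each 62 mm deep and 36 mm tall, span between the inner faces of the rails, front faces flush with the rails. The lowest rung's underside is at z = 198 mm and rungs are spaced 266 mm apart (underside to underside).


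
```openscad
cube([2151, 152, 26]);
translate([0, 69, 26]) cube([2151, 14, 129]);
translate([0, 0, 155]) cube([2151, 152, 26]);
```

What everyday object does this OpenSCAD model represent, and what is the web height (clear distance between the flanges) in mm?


An I-beam. The web height is 129 mm.

Two wide flanges with a thin centred web — an I-beam. Overall 181 mm minus two 26 mm flanges gives a web of 181 − 2·26 = 129 mm.


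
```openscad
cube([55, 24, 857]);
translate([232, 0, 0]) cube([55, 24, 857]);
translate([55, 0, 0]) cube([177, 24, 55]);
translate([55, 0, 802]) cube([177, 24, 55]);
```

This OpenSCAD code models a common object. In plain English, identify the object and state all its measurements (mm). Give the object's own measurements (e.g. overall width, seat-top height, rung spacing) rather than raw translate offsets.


A rectangular picture frame lying in the x–z plane (depth along y). The opening is 177 mm wide (x) by 747 mm tall (z), surrounded by a border 55 mm wide on all four sides. The frame is 24 mm deep and is made of two full-height vertical stiles with two horizontal rails fitted between them.


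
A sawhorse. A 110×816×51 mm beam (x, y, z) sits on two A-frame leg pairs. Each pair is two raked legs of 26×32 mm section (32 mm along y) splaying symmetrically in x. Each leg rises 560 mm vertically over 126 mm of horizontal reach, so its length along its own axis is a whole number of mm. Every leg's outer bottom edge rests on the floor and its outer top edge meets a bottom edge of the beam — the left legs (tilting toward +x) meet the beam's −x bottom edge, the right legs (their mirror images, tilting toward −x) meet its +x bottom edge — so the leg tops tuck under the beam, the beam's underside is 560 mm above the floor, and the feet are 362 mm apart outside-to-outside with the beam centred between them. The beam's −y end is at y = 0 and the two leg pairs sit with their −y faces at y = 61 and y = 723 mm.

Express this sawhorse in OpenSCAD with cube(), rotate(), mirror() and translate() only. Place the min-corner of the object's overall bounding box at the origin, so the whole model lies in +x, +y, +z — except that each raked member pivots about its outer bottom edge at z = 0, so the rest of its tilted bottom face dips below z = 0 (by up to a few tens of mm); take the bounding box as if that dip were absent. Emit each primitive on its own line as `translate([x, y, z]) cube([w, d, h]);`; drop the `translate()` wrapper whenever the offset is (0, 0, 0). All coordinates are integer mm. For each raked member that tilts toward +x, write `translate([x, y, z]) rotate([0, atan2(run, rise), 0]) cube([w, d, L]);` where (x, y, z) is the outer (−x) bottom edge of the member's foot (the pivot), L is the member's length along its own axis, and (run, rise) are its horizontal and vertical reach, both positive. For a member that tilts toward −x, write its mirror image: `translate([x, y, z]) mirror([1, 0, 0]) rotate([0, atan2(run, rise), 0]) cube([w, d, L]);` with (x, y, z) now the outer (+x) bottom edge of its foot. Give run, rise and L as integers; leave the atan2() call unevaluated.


// leg length = √(126² + 560²) = 574
// right-leg outer foot x = 2·126 + 110 = 362
// beam min-corner = (126, 0, 560)
translate([126, 0, 560]) cube([110, 816, 51]);
translate([0, 61, 0]) rotate([0, atan2(126, 560), 0]) cube([26, 32, 574]);
translate([362, 61, 0]) mirror([1, 0, 0]) rotate([0, atan2(126, 560), 0]) cube([26, 32, 574]);
translate([0, 723, 0]) rotate([0, atan2(126, 560), 0]) cube([26, 32, 574]);
translate([362, 723, 0]) mirror([1, 0, 0]) rotate([0, atan2(126, 560), 0]) cube([26, 32, 574]);


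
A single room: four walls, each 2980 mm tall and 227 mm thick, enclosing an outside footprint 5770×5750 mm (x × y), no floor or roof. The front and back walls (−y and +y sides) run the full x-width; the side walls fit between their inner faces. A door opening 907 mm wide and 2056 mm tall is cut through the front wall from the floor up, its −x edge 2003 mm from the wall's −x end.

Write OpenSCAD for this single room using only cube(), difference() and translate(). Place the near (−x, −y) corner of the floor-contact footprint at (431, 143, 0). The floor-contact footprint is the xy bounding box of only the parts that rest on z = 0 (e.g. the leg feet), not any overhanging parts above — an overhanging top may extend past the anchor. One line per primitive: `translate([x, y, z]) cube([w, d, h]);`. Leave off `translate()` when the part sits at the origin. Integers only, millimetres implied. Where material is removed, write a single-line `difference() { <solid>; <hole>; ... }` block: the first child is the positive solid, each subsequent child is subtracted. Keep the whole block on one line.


difference() { translate([431, 143, 0]) cube([5770, 227, 2980]); translate([2434, 143, 0]) cube([907, 227, 2056]); }
translate([431, 5666, 0]) cube([5770, 227, 2980]);
translate([431, 370, 0]) cube([227, 5296, 2980]);
translate([5974, 370, 0]) cube([227, 5296, 2980]);


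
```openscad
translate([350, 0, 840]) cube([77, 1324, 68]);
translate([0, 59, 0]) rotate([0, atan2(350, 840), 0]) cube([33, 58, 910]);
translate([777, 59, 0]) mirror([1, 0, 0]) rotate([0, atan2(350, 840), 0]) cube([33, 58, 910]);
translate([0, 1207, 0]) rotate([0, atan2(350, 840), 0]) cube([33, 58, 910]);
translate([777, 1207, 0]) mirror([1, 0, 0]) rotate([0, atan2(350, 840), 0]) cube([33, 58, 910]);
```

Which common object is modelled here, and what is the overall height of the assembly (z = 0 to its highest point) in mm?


A sawhorse. The overall height is 908 mm.

A beam across two mirrored pairs of raked legs — a sawhorse. The beam's underside is at z = 840 (matching the legs' vertical rise in atan2(350, 840)) and the beam is 68 mm tall, so its top is at 840 + 68 = 908 mm. The raked legs top out at the beam's underside, so that is the highest point.


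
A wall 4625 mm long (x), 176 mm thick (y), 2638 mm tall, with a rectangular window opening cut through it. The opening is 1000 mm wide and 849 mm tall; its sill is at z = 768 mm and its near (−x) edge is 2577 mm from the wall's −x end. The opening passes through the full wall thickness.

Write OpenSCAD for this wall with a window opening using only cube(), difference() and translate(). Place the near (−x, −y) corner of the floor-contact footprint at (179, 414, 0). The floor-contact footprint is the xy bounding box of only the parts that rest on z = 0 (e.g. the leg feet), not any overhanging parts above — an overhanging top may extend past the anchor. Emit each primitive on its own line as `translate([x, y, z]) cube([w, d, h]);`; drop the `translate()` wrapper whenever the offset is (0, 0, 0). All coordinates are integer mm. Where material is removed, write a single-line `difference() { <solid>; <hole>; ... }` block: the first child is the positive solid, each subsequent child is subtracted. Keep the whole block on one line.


difference() { translate([179, 414, 0]) cube([4625, 176, 2638]); translate([2756, 414, 768]) cube([1000, 176, 849]); }


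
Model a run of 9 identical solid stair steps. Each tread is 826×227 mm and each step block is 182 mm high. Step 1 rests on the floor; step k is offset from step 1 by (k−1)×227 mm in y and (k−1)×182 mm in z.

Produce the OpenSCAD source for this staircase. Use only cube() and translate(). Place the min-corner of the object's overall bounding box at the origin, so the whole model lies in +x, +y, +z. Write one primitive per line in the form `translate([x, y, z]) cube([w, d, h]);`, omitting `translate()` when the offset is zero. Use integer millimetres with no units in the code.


cube([826, 227, 182]);
translate([0, 227, 182]) cube([826, 227, 182]);
translate([0, 454, 364]) cube([826, 227, 182]);
translate([0, 681, 546]) cube([826, 227, 182]);
translate([0, 908, 728]) cube([826, 227, 182]);
translate([0, 1135, 910]) cube([826, 227, 182]);
translate([0, 1362, 1092]) cube([826, 227, 182]);
translate([0, 1589, 1274]) cube([826, 227, 182]);
translate([0, 1816, 1456]) cube([826, 227, 182]);


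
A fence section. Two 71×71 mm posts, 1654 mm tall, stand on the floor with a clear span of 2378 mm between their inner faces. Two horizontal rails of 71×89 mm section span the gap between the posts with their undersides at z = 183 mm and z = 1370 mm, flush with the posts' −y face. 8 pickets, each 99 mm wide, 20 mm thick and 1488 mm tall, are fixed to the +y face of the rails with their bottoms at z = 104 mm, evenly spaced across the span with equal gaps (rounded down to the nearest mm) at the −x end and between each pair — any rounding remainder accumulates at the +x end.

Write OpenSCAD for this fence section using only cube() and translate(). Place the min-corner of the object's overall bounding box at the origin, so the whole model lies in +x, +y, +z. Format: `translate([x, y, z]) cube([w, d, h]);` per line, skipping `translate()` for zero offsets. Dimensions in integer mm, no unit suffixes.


cube([71, 71, 1654]);
translate([2449, 0, 0]) cube([71, 71, 1654]);
translate([71, 0, 183]) cube([2378, 71, 89]);
translate([71, 0, 1370]) cube([2378, 71, 89]);
translate([247, 71, 104]) cube([99, 20, 1488]);
translate([522, 71, 104]) cube([99, 20, 1488]);
translate([797, 71, 104]) cube([99, 20, 1488]);
translate([1072, 71, 104]) cube([99, 20, 1488]);
translate([1347, 71, 104]) cube([99, 20, 1488]);
translate([1622, 71, 104]) cube([99, 20, 1488]);
translate([1897, 71, 104]) cube([99, 20, 1488]);
translate([2172, 71, 104]) cube([99, 20, 1488]);


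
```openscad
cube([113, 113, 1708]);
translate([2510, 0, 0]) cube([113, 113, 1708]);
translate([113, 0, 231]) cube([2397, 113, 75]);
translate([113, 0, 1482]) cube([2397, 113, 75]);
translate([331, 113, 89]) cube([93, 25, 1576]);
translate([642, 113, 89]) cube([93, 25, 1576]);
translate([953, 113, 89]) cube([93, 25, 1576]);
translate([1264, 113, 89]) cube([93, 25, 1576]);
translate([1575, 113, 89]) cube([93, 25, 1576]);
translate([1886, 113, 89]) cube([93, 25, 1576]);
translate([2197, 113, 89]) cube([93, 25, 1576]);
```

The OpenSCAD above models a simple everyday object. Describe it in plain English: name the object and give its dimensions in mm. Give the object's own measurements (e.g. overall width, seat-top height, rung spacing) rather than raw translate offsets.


A fence section. Two 113×113 mm posts, 1708 mm tall, stand on the floor with a clear span of 2397 mm between their inner faces. Two horizontal rails of 113×75 mm section span the gap between the posts with their undersides at z = 231 mm and z = 1482 mm, flush with the posts' −y face. 7 pickets, each 93 mm wide, 25 mm thick and 1576 mm tall, are fixed to the +y face of the rails with their bottoms at z = 89 mm, spaced across the span with a 218 mm gap after the −x post and between neighbouring pickets, with 220 mm left before the +x post.


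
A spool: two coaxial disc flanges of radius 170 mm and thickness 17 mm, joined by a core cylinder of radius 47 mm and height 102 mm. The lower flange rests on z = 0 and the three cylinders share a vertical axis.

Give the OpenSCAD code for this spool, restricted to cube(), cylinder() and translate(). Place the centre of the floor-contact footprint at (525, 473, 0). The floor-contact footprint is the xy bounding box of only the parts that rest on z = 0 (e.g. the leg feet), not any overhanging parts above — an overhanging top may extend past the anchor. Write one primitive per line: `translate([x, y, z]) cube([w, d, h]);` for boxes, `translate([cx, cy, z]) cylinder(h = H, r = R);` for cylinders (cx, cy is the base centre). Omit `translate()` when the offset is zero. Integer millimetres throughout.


translate([525, 473, 0]) cylinder(h = 17, r = 170);
translate([525, 473, 17]) cylinder(h = 102, r = 47);
translate([525, 473, 119]) cylinder(h = 17, r = 170);


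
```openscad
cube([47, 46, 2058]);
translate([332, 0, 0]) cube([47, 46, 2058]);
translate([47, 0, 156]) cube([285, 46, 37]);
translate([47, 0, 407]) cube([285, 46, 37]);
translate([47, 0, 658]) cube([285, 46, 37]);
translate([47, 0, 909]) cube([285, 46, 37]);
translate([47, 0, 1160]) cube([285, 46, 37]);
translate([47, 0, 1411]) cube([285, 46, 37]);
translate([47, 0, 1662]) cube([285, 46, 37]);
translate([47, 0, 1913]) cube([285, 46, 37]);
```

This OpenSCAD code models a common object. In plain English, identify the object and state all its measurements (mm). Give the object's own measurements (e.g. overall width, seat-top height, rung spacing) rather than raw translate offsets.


A straight ladder. Two 47×46 mm vertical rails, 2058 mm tall, stand 379 mm apart (outside-to-outside) with their front faces coplanar on the −y side. 8 rungs, each 46 mm deep and 37 mm tall, span between the inner faces of the rails, front faces flush with the rails. The lowest rung's underside is at z = 156 mm and rungs are spaced 251 mm apart (underside to underside).


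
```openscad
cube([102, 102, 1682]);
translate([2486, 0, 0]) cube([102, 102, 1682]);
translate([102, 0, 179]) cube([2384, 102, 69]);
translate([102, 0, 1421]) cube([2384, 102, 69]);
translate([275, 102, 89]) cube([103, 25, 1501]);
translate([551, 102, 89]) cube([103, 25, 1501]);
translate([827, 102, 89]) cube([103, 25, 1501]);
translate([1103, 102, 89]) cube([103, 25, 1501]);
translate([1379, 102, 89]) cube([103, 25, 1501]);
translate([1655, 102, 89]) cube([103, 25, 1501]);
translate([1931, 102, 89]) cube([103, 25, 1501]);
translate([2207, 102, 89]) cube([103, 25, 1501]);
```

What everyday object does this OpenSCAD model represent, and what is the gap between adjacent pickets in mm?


A fence section. The picket gap is 173 mm.

Two posts, two rails, 8 pickets — a fence section. Span 2384 mm holds 8 pickets of 103 mm with 9 equal gaps: ⌊(2384 − 8·103) / 9⌋ = 173 mm.


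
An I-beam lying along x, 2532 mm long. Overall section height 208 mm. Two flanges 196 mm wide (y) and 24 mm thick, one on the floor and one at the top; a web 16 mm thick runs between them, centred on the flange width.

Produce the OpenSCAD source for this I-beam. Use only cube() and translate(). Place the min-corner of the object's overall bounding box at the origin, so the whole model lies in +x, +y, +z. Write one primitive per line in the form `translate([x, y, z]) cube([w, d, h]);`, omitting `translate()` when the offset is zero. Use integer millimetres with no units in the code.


cube([2532, 196, 24]);
translate([0, 90, 24]) cube([2532, 16, 160]);
translate([0, 0, 184]) cube([2532, 196, 24]);


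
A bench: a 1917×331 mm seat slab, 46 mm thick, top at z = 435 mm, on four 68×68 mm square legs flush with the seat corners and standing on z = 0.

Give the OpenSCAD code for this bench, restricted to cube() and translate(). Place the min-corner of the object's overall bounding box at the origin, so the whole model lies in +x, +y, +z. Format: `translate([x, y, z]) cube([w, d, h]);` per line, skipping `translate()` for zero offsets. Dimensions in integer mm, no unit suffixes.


translate([0, 0, 389]) cube([1917, 331, 46]);
cube([68, 68, 389]);
translate([0, 263, 0]) cube([68, 68, 389]);
translate([1849, 0, 0]) cube([68, 68, 389]);
translate([1849, 263, 0]) cube([68, 68, 389]);


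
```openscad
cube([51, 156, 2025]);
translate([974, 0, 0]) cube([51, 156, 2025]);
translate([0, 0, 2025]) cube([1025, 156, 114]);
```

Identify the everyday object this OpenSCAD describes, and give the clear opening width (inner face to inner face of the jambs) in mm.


A door frame. The clear opening width is 923 mm.

Two 2025 mm tall posts with a header on top — a door frame. The left jamb is 51 mm wide at x = 0; the right jamb starts at x = 974. The clear opening is 974 − 51 = 923 mm.


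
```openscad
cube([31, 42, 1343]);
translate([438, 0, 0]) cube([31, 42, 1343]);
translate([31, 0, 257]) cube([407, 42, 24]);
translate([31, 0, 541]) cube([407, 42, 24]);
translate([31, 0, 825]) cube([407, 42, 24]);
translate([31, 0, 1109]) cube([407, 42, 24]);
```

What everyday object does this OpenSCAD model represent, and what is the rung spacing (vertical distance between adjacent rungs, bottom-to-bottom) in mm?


A ladder. The rung spacing is 284 mm.

Two tall 31×42 posts with 4 short bars between them — a ladder. Adjacent rungs sit at z = 257 and z = 541, so the spacing is 541 − 257 = 284 mm.


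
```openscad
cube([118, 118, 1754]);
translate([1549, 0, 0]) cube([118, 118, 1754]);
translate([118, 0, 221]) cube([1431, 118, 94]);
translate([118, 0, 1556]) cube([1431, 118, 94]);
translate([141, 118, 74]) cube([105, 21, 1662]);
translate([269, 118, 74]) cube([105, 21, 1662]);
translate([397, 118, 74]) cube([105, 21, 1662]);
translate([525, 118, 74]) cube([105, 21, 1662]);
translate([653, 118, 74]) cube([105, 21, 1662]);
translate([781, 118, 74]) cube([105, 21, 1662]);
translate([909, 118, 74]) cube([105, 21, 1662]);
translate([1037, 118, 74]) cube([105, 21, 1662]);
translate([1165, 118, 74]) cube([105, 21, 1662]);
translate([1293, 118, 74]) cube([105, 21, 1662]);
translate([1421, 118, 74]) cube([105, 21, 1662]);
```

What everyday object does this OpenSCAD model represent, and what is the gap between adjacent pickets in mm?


A fence section. The picket gap is 23 mm.

Two posts, two rails, 11 pickets — a fence section. Span 1431 mm holds 11 pickets of 105 mm with 12 equal gaps: ⌊(1431 − 11·105) / 12⌋ = 23 mm.


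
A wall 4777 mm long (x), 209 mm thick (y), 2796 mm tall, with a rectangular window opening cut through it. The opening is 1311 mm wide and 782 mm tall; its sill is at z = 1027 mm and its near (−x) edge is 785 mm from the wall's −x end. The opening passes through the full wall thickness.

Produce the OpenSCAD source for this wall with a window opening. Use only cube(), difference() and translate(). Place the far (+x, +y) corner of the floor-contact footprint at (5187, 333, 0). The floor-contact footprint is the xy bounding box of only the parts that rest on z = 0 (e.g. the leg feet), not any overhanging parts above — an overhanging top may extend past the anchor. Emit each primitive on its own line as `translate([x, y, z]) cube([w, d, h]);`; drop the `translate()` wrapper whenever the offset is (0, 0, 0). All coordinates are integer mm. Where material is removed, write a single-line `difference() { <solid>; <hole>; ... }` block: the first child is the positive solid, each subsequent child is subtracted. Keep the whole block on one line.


difference() { translate([410, 124, 0]) cube([4777, 209, 2796]); translate([1195, 124, 1027]) cube([1311, 209, 782]); }


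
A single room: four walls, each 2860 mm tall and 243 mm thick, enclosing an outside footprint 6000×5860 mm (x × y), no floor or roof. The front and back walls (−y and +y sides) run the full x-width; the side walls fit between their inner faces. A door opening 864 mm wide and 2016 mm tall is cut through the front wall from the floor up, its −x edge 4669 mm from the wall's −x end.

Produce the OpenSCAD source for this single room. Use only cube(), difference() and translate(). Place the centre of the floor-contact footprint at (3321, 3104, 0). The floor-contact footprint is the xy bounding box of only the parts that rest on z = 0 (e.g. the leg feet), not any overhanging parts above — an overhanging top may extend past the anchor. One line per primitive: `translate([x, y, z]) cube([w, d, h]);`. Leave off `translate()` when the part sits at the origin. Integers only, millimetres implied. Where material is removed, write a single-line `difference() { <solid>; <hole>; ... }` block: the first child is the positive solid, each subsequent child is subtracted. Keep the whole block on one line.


difference() { translate([321, 174, 0]) cube([6000, 243, 2860]); translate([4990, 174, 0]) cube([864, 243, 2016]); }
translate([321, 5791, 0]) cube([6000, 243, 2860]);
translate([321, 417, 0]) cube([243, 5374, 2860]);
translate([6078, 417, 0]) cube([243, 5374, 2860]);


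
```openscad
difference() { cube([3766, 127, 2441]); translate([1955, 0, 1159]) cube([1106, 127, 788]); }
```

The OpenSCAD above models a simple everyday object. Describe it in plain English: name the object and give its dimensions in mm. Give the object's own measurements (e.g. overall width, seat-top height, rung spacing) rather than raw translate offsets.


A wall 3766 mm long (x), 127 mm thick (y), 2441 mm tall, with a rectangular window opening cut through it. The opening is 1106 mm wide and 788 mm tall; its sill is at z = 1159 mm and its near (−x) edge is 1955 mm from the wall's −x end. The opening passes through the full wall thickness.


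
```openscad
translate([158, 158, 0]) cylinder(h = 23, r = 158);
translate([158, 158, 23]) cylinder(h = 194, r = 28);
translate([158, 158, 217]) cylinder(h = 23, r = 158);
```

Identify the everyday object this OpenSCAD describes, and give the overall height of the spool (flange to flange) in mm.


A spool. The overall height is 240 mm.

Three coaxial cylinders, large–small–large — a spool. Two 23 mm flanges and a 194 mm core give 23 + 194 + 23 = 240 mm.


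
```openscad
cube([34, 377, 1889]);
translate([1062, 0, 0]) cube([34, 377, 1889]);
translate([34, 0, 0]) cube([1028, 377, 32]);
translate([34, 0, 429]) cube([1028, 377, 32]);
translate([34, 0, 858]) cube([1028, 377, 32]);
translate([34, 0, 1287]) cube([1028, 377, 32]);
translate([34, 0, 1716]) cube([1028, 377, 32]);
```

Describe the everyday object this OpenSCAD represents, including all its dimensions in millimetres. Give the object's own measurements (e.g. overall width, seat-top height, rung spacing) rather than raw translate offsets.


An open bookshelf. Two side panels, each 34 mm thick, 377 mm deep and 1889 mm tall, stand 1096 mm apart (outside-to-outside). Between them sit 5 shelves, each 32 mm thick and 377 mm deep, spanning the full gap between the sides. The bottom shelf rests on the floor (its underside at z = 0) and the clear gap between one shelf's top and the next shelf's underside is 397 mm.


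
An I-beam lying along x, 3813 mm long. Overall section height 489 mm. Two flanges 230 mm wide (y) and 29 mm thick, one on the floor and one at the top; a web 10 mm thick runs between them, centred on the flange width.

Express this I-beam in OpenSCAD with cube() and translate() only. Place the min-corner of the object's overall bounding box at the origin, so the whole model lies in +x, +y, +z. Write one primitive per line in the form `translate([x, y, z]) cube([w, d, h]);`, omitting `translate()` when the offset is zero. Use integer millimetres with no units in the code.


cube([3813, 230, 29]);
translate([0, 110, 29]) cube([3813, 10, 431]);
translate([0, 0, 460]) cube([3813, 230, 29]);


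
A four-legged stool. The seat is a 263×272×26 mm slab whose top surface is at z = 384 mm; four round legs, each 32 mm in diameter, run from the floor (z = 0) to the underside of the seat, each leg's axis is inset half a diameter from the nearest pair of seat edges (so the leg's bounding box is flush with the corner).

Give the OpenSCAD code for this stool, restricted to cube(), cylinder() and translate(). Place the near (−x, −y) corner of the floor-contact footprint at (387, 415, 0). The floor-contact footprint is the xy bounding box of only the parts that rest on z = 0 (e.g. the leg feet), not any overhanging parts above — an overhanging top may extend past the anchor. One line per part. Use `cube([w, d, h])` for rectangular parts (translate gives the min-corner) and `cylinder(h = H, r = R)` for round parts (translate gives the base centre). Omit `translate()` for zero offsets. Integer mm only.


// leg_h = 384 - 26 = 358
translate([387, 415, 358]) cube([263, 272, 26]);
translate([403, 431, 0]) cylinder(h = 358, r = 16);
translate([634, 431, 0]) cylinder(h = 358, r = 16);
translate([403, 671, 0]) cylinder(h = 358, r = 16);
translate([634, 671, 0]) cylinder(h = 358, r = 16);


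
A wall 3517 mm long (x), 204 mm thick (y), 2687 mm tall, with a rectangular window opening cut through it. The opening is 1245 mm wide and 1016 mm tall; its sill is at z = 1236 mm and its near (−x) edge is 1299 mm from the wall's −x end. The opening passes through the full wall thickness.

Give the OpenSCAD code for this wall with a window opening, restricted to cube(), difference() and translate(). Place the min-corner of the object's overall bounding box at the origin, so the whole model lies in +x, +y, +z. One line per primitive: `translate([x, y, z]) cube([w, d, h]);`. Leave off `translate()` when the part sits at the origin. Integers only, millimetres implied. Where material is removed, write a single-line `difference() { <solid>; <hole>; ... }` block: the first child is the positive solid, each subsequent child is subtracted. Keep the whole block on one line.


difference() { cube([3517, 204, 2687]); translate([1299, 0, 1236]) cube([1245, 204, 1016]); }


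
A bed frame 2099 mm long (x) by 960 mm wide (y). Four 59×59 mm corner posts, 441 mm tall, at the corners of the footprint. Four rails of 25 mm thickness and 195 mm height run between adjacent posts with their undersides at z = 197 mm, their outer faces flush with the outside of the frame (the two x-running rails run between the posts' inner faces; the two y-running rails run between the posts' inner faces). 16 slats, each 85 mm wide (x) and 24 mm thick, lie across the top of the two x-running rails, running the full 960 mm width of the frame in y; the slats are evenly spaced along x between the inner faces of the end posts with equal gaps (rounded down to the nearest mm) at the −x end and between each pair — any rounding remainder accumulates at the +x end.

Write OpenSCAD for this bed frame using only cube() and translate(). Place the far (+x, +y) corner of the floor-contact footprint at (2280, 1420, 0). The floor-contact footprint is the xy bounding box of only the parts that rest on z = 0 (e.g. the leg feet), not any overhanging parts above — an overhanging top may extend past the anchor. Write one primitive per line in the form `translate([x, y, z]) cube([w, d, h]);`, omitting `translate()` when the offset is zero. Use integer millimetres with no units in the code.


translate([181, 460, 0]) cube([59, 59, 441]);
translate([181, 1361, 0]) cube([59, 59, 441]);
translate([2221, 460, 0]) cube([59, 59, 441]);
translate([2221, 1361, 0]) cube([59, 59, 441]);
translate([240, 460, 197]) cube([1981, 25, 195]);
translate([240, 1395, 197]) cube([1981, 25, 195]);
translate([181, 519, 197]) cube([25, 842, 195]);
translate([2255, 519, 197]) cube([25, 842, 195]);
translate([276, 460, 392]) cube([85, 960, 24]);
translate([397, 460, 392]) cube([85, 960, 24]);
translate([518, 460, 392]) cube([85, 960, 24]);
translate([639, 460, 392]) cube([85, 960, 24]);
translate([760, 460, 392]) cube([85, 960, 24]);
translate([881, 460, 392]) cube([85, 960, 24]);
translate([1002, 460, 392]) cube([85, 960, 24]);
translate([1123, 460, 392]) cube([85, 960, 24]);
translate([1244, 460, 392]) cube([85, 960, 24]);
translate([1365, 460, 392]) cube([85, 960, 24]);
translate([1486, 460, 392]) cube([85, 960, 24]);
translate([1607, 460, 392]) cube([85, 960, 24]);
translate([1728, 460, 392]) cube([85, 960, 24]);
translate([1849, 460, 392]) cube([85, 960, 24]);
translate([1970, 460, 392]) cube([85, 960, 24]);
translate([2091, 460, 392]) cube([85, 960, 24]);


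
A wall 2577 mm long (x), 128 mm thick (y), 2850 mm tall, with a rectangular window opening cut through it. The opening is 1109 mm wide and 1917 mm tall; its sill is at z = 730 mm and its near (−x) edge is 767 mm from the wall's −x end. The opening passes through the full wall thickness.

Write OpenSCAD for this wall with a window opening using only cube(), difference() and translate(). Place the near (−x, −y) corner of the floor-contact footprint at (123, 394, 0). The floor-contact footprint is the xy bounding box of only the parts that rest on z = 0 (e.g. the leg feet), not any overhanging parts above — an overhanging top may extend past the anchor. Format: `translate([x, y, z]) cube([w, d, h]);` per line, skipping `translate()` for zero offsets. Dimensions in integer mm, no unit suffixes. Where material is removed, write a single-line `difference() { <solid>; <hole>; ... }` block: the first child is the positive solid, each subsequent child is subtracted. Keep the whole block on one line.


difference() { translate([123, 394, 0]) cube([2577, 128, 2850]); translate([890, 394, 730]) cube([1109, 128, 1917]); }


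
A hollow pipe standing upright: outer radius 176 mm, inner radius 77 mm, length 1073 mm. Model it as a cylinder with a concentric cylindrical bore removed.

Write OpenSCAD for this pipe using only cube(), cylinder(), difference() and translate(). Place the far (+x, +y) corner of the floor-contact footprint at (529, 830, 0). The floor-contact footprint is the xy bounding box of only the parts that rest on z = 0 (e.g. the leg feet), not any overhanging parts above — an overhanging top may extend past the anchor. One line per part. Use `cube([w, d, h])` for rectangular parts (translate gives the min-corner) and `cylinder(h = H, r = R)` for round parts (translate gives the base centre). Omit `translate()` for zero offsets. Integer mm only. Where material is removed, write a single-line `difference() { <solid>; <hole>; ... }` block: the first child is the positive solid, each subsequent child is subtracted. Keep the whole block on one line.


difference() { translate([353, 654, 0]) cylinder(h = 1073, r = 176); translate([353, 654, 0]) cylinder(h = 1073, r = 77); }


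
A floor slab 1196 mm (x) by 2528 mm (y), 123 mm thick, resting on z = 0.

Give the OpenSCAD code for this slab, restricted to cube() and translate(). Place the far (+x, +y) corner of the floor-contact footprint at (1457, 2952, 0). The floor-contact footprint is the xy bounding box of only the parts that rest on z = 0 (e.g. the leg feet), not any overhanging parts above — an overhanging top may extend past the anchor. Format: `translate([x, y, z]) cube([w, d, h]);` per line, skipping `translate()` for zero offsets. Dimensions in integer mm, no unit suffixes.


translate([261, 424, 0]) cube([1196, 2528, 123]);


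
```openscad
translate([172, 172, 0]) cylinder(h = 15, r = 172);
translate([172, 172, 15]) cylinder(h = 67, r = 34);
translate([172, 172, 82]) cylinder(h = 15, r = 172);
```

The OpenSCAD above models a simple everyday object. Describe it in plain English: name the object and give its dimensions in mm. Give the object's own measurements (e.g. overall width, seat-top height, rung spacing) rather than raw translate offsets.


A spool: two coaxial disc flanges of radius 172 mm and thickness 15 mm, joined by a core cylinder of radius 34 mm and height 67 mm. The lower flange rests on z = 0 and the three cylinders share a vertical axis.


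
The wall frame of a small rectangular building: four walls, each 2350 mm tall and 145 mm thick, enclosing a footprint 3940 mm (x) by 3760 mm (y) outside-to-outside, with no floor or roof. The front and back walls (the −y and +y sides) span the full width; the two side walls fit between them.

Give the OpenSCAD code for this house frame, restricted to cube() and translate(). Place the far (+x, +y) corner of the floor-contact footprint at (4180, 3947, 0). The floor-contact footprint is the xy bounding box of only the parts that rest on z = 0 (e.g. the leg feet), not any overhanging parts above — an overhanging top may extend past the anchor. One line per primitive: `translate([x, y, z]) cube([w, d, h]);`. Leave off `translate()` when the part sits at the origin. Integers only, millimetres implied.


translate([240, 187, 0]) cube([3940, 145, 2350]);
translate([240, 3802, 0]) cube([3940, 145, 2350]);
translate([240, 332, 0]) cube([145, 3470, 2350]);
translate([4035, 332, 0]) cube([145, 3470, 2350]);
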